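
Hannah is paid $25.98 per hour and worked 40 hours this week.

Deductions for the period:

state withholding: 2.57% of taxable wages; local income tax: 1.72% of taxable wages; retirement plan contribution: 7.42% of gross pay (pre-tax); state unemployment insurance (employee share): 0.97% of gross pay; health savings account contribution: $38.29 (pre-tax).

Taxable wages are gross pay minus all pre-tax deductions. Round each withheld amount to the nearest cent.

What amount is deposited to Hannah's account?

Gross pay: 40 × $25.98 = $1,039.20
Health savings account contribution: $38.29
Retirement plan contribution: $1,039.20 × 0.0742 = $77.11
Pre-tax total = $38.29 + $77.11 = $115.40
Taxable wages = $1,039.20 − $115.40 = $923.80
State withholding: $923.80 × 0.0257 = $23.74
Local income tax: $923.80 × 0.0172 = $15.89
State unemployment insurance (employee share): $1,039.20 × 0.0097 = $10.08
Total deductions = $38.29 + $77.11 + $23.74 + $15.89 + $10.08 = $165.11
Net pay = $1,039.20 − $165.11 = $874.09

$874.09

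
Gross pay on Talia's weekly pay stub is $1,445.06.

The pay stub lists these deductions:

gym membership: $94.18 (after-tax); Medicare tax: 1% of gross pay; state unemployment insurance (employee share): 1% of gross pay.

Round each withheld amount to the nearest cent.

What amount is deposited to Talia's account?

State unemployment insurance (employee share): $1,445.06 × 0.01 = $14.45
Medicare tax: $1,445.06 × 0.01 = $14.45
Gym membership: $94.18
Total deductions = $14.45 + $14.45 + $94.18 = $123.08
Net pay = $1,445.06 − $123.08 = $1,321.98

$1,321.98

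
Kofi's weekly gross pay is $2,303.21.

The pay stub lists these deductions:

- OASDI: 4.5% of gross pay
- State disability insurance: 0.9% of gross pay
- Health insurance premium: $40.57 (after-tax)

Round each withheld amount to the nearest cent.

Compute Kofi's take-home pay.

State disability insurance: $2,303.21 × 0.009 = $20.73
OASDI: $2,303.21 × 0.045 = $103.64
Health insurance premium: $40.57
Total deductions = $20.73 + $103.64 + $40.57 = $164.94
Net pay = $2,303.21 − $164.94 = $2,138.27

$2,138.27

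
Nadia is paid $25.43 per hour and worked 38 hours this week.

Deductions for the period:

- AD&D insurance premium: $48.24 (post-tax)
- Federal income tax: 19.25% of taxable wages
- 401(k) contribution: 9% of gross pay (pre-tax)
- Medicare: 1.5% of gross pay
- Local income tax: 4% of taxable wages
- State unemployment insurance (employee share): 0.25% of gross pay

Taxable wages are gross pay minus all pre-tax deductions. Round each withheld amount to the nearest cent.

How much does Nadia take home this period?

$609.76

Gross pay: 38 × $25.43 = $966.34
401(k) contribution: $966.34 × 0.09 = $86.97
Taxable wages = $966.34 − $86.97 = $879.37
Local income tax: $879.37 × 0.04 = $35.17
Federal income tax: $879.37 × 0.1925 = $169.28
State unemployment insurance (employee share): $966.34 × 0.0025 = $2.42
Medicare: $966.34 × 0.015 = $14.50
AD&D insurance premium: $48.24
Total deductions = $86.97 + $35.17 + $169.28 + $2.42 + $14.50 + $48.24 = $356.58
Net pay = $966.34 − $356.58 = $609.76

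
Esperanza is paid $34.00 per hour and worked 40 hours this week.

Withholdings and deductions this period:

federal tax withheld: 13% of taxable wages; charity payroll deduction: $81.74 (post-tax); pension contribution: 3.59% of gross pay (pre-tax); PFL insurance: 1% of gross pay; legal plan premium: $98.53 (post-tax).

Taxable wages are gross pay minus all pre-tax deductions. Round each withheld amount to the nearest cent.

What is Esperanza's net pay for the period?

$946.86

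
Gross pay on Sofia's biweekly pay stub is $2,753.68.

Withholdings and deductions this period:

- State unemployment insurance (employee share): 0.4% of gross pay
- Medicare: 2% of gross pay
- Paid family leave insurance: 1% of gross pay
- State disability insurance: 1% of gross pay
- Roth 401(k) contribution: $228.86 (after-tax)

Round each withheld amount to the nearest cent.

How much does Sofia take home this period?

$2,403.66

State unemployment insurance (employee share): $2,753.68 × 0.004 = $11.01
State disability insurance: $2,753.68 × 0.01 = $27.54
Paid family leave insurance: $2,753.68 × 0.01 = $27.54
Medicare: $2,753.68 × 0.02 = $55.07
Roth 401(k) contribution: $228.86
Total deductions = $11.01 + $27.54 + $27.54 + $55.07 + $228.86 = $350.02
Net pay = $2,753.68 − $350.02 = $2,403.66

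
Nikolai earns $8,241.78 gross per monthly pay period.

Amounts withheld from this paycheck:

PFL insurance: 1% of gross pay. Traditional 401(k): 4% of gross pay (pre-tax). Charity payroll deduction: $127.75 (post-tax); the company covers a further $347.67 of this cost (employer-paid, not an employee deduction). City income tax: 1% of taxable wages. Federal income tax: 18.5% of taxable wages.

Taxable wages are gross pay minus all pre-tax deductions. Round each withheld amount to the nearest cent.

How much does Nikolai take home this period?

$6,159.08

Traditional 401(k): $8,241.78 × 0.04 = $329.67
Taxable wages = $8,241.78 − $329.67 = $7,912.11
Federal income tax: $7,912.11 × 0.185 = $1,463.74
City income tax: $7,912.11 × 0.01 = $79.12
PFL insurance: $8,241.78 × 0.01 = $82.42
Charity payroll deduction: $127.75
(Employer's $347.67 toward charity payroll deduction is not withheld from the employee.)
Total deductions = $329.67 + $1,463.74 + $79.12 + $82.42 + $127.75 = $2,082.70
Net pay = $8,241.78 − $2,082.70 = $6,159.08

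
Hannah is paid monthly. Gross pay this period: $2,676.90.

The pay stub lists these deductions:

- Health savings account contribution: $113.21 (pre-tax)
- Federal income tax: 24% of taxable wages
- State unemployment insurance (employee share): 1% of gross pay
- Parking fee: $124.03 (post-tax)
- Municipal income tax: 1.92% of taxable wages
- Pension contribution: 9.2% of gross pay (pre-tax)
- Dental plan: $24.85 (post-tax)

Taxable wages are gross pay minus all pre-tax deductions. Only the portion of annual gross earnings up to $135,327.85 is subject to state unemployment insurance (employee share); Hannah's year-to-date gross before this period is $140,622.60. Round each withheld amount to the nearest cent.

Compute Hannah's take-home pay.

Health savings account contribution: $113.21
Pension contribution: $2,676.90 × 0.092 = $246.27
Pre-tax total = $113.21 + $246.27 = $359.48
Taxable wages = $2,676.90 − $359.48 = $2,317.42
Federal income tax: $2,317.42 × 0.24 = $556.18
Municipal income tax: $2,317.42 × 0.0192 = $44.49
State unemployment insurance (employee share): annual cap $135,327.85 already reached (YTD $140,622.60), so $0.00
Parking fee: $124.03
Dental plan: $24.85
Total deductions = $113.21 + $246.27 + $556.18 + $44.49 + $0.00 + $124.03 + $24.85 = $1,109.03
Net pay = $2,676.90 − $1,109.03 = $1,567.87

$1,567.87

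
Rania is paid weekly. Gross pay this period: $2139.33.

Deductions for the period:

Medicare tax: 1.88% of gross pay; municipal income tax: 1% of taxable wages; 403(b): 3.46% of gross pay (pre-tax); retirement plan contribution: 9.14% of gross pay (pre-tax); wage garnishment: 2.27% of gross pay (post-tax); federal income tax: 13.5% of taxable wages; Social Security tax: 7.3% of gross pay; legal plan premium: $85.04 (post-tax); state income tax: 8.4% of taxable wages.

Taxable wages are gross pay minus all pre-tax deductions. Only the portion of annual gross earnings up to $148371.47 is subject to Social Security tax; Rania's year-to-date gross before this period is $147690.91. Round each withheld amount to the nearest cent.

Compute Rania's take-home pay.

403(b): $2139.33 × 0.0346 = $74.02
Retirement plan contribution: $2139.33 × 0.0914 = $195.53
Pre-tax total = $74.02 + $195.53 = $269.55
Taxable wages = $2139.33 − $269.55 = $1869.78
Federal income tax: $1869.78 × 0.135 = $252.42
State income tax: $1869.78 × 0.084 = $157.06
Municipal income tax: $1869.78 × 0.01 = $18.70
Social Security tax: only $148371.47 − $147690.91 = $680.56 of this check is subject → $680.56 × 0.073 = $49.68
Medicare tax: $2139.33 × 0.0188 = $40.22
Legal plan premium: $85.04
Wage garnishment: $2139.33 × 0.0227 = $48.56
Total deductions = $74.02 + $195.53 + $252.42 + $157.06 + $18.70 + $49.68 + $40.22 + $85.04 + $48.56 = $921.23
Net pay = $2139.33 − $921.23 = $1218.10

$1218.10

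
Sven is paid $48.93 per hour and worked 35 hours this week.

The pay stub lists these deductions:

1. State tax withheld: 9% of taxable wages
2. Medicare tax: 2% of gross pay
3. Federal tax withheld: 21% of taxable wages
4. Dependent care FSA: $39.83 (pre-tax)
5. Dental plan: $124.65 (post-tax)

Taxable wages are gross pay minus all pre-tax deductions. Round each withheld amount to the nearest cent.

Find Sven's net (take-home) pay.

$1,012.01

Gross pay: 35 × $48.93 = $1,712.55
Dependent care FSA: $39.83
Taxable wages = $1,712.55 − $39.83 = $1,672.72
State tax withheld: $1,672.72 × 0.09 = $150.54
Federal tax withheld: $1,672.72 × 0.21 = $351.27
Medicare tax: $1,712.55 × 0.02 = $34.25
Dental plan: $124.65
Total deductions = $39.83 + $150.54 + $351.27 + $34.25 + $124.65 = $700.54
Net pay = $1,712.55 − $700.54 = $1,012.01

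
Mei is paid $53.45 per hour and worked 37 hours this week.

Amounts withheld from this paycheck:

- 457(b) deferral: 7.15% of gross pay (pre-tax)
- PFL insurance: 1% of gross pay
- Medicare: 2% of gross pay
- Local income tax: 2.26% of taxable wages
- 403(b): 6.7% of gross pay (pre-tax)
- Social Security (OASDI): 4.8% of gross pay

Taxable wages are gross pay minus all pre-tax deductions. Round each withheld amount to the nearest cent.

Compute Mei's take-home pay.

$1510.99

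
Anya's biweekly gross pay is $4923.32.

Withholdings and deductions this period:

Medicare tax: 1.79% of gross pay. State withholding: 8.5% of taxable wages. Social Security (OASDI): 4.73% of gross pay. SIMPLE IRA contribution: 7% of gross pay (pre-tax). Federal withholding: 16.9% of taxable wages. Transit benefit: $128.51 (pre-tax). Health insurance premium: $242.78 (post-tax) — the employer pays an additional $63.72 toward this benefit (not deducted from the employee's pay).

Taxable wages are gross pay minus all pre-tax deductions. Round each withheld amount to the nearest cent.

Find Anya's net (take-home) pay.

Transit benefit: $128.51
SIMPLE IRA contribution: $4923.32 × 0.07 = $344.63
Pre-tax total = $128.51 + $344.63 = $473.14
Taxable wages = $4923.32 − $473.14 = $4450.18
State withholding: $4450.18 × 0.085 = $378.27
Federal withholding: $4450.18 × 0.169 = $752.08
Social Security (OASDI): $4923.32 × 0.0473 = $232.87
Medicare tax: $4923.32 × 0.0179 = $88.13
Health insurance premium: $242.78
(Employer's $63.72 toward health insurance premium is not withheld from the employee.)
Total deductions = $128.51 + $344.63 + $378.27 + $752.08 + $232.87 + $88.13 + $242.78 = $2167.27
Net pay = $4923.32 − $2167.27 = $2756.05

$2756.05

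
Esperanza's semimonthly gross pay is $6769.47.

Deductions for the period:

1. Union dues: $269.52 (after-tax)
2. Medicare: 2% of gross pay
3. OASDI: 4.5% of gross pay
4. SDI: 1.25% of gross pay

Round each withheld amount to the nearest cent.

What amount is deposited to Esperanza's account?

SDI: $6769.47 × 0.0125 = $84.62
Medicare: $6769.47 × 0.02 = $135.39
OASDI: $6769.47 × 0.045 = $304.63
Union dues: $269.52
Total deductions = $84.62 + $135.39 + $304.63 + $269.52 = $794.16
Net pay = $6769.47 − $794.16 = $5975.31

$5975.31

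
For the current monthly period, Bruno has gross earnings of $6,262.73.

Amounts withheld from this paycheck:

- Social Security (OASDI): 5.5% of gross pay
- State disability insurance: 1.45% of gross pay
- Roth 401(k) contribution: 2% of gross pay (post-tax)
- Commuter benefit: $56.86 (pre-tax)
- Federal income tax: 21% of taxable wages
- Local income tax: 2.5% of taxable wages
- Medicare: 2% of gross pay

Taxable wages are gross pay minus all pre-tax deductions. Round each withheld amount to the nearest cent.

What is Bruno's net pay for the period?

Commuter benefit: $56.86
Taxable wages = $6,262.73 − $56.86 = $6,205.87
Federal income tax: $6,205.87 × 0.21 = $1,303.23
Local income tax: $6,205.87 × 0.025 = $155.15
Medicare: $6,262.73 × 0.02 = $125.25
State disability insurance: $6,262.73 × 0.0145 = $90.81
Social Security (OASDI): $6,262.73 × 0.055 = $344.45
Roth 401(k) contribution: $6,262.73 × 0.02 = $125.25
Total deductions = $56.86 + $1,303.23 + $155.15 + $125.25 + $90.81 + $344.45 + $125.25 = $2,201.00
Net pay = $6,262.73 − $2,201.00 = $4,061.73

$4,061.73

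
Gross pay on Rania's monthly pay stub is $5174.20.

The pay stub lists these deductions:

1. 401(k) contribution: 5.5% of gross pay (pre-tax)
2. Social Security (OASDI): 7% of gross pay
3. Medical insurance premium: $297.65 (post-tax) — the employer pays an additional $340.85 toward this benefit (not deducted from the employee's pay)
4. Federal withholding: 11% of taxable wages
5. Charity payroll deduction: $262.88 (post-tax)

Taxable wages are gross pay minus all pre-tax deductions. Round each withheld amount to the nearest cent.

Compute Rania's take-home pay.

$3429.04

401(k) contribution: $5174.20 × 0.055 = $284.58
Taxable wages = $5174.20 − $284.58 = $4889.62
Federal withholding: $4889.62 × 0.11 = $537.86
Social Security (OASDI): $5174.20 × 0.07 = $362.19
Charity payroll deduction: $262.88
Medical insurance premium: $297.65
(Employer's $340.85 toward medical insurance premium is not withheld from the employee.)
Total deductions = $284.58 + $537.86 + $362.19 + $262.88 + $297.65 = $1745.16
Net pay = $5174.20 − $1745.16 = $3429.04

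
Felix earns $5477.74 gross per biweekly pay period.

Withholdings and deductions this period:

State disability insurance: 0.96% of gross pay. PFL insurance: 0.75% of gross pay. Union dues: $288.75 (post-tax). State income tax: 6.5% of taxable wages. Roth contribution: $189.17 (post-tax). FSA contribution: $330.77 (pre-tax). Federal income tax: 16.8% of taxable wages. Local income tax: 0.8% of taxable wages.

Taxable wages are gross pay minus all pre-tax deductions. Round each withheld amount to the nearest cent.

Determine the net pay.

$3334.96

FSA contribution: $330.77
Taxable wages = $5477.74 − $330.77 = $5146.97
Local income tax: $5146.97 × 0.008 = $41.18
Federal income tax: $5146.97 × 0.168 = $864.69
State income tax: $5146.97 × 0.065 = $334.55
State disability insurance: $5477.74 × 0.0096 = $52.59
PFL insurance: $5477.74 × 0.0075 = $41.08
Roth contribution: $189.17
Union dues: $288.75
Total deductions = $330.77 + $41.18 + $864.69 + $334.55 + $52.59 + $41.08 + $189.17 + $288.75 = $2142.78
Net pay = $5477.74 − $2142.78 = $3334.96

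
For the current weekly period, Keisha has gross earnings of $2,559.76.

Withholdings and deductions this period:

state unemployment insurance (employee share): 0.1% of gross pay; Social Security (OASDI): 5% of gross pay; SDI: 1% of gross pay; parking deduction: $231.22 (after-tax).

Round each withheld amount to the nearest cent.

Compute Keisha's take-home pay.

$2,172.39

State unemployment insurance (employee share): $2,559.76 × 0.001 = $2.56
Social Security (OASDI): $2,559.76 × 0.05 = $127.99
SDI: $2,559.76 × 0.01 = $25.60
Parking deduction: $231.22
Total deductions = $2.56 + $127.99 + $25.60 + $231.22 = $387.37
Net pay = $2,559.76 − $387.37 = $2,172.39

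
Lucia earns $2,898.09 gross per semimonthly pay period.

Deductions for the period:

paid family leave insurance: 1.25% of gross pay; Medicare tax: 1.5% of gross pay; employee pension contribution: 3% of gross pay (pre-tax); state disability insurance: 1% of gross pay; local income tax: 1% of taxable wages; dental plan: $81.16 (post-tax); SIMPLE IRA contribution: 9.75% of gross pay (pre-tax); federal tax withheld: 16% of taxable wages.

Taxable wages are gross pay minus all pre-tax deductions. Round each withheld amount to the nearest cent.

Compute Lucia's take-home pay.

$1,908.89

SIMPLE IRA contribution: $2,898.09 × 0.0975 = $282.56
Employee pension contribution: $2,898.09 × 0.03 = $86.94
Pre-tax total = $282.56 + $86.94 = $369.50
Taxable wages = $2,898.09 − $369.50 = $2,528.59
Local income tax: $2,528.59 × 0.01 = $25.29
Federal tax withheld: $2,528.59 × 0.16 = $404.57
Paid family leave insurance: $2,898.09 × 0.0125 = $36.23
Medicare tax: $2,898.09 × 0.015 = $43.47
State disability insurance: $2,898.09 × 0.01 = $28.98
Dental plan: $81.16
Total deductions = $282.56 + $86.94 + $25.29 + $404.57 + $36.23 + $43.47 + $28.98 + $81.16 = $989.20
Net pay = $2,898.09 − $989.20 = $1,908.89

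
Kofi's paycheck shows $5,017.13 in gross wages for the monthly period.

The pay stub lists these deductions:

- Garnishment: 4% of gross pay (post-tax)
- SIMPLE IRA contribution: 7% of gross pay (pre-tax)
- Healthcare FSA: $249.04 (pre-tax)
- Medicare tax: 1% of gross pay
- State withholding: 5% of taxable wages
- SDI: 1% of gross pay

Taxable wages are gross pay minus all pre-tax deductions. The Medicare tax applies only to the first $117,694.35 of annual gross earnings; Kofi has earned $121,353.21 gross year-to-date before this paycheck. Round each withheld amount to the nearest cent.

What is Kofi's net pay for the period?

SIMPLE IRA contribution: $5,017.13 × 0.07 = $351.20
Healthcare FSA: $249.04
Pre-tax total = $351.20 + $249.04 = $600.24
Taxable wages = $5,017.13 − $600.24 = $4,416.89
State withholding: $4,416.89 × 0.05 = $220.84
Medicare tax: annual cap $117,694.35 already reached (YTD $121,353.21), so $0.00
SDI: $5,017.13 × 0.01 = $50.17
Garnishment: $5,017.13 × 0.04 = $200.69
Total deductions = $351.20 + $249.04 + $220.84 + $0.00 + $50.17 + $200.69 = $1,071.94
Net pay = $5,017.13 − $1,071.94 = $3,945.19

$3,945.19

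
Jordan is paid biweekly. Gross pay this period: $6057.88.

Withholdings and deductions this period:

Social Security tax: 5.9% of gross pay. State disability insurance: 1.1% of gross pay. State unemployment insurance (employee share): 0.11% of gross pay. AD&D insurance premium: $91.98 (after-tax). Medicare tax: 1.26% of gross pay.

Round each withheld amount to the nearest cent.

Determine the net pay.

$5458.86

Social Security tax: $6057.88 × 0.059 = $357.41
Medicare tax: $6057.88 × 0.0126 = $76.33
State disability insurance: $6057.88 × 0.011 = $66.64
State unemployment insurance (employee share): $6057.88 × 0.0011 = $6.66
AD&D insurance premium: $91.98
Total deductions = $357.41 + $76.33 + $66.64 + $6.66 + $91.98 = $599.02
Net pay = $6057.88 − $599.02 = $5458.86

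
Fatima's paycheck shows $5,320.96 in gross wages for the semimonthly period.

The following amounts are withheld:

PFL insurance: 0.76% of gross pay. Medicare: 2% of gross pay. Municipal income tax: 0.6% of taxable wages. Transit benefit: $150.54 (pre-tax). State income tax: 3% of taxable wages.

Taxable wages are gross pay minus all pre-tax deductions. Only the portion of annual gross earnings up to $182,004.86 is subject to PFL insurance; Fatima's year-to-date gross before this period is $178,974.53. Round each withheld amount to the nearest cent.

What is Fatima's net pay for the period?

$4,854.84

Transit benefit: $150.54
Taxable wages = $5,320.96 − $150.54 = $5,170.42
State income tax: $5,170.42 × 0.03 = $155.11
Municipal income tax: $5,170.42 × 0.006 = $31.02
PFL insurance: only $182,004.86 − $178,974.53 = $3,030.33 of this check is subject → $3,030.33 × 0.0076 = $23.03
Medicare: $5,320.96 × 0.02 = $106.42
Total deductions = $150.54 + $155.11 + $31.02 + $23.03 + $106.42 = $466.12
Net pay = $5,320.96 − $466.12 = $4,854.84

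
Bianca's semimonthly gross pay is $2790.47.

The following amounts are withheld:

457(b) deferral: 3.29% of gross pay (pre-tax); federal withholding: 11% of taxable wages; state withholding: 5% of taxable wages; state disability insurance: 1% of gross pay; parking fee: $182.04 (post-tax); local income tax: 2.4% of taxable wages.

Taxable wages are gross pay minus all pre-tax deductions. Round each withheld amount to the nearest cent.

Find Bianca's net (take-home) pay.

457(b) deferral: $2790.47 × 0.0329 = $91.81
Taxable wages = $2790.47 − $91.81 = $2698.66
Local income tax: $2698.66 × 0.024 = $64.77
State withholding: $2698.66 × 0.05 = $134.93
Federal withholding: $2698.66 × 0.11 = $296.85
State disability insurance: $2790.47 × 0.01 = $27.90
Parking fee: $182.04
Total deductions = $91.81 + $64.77 + $134.93 + $296.85 + $27.90 + $182.04 = $798.30
Net pay = $2790.47 − $798.30 = $1992.17

$1992.17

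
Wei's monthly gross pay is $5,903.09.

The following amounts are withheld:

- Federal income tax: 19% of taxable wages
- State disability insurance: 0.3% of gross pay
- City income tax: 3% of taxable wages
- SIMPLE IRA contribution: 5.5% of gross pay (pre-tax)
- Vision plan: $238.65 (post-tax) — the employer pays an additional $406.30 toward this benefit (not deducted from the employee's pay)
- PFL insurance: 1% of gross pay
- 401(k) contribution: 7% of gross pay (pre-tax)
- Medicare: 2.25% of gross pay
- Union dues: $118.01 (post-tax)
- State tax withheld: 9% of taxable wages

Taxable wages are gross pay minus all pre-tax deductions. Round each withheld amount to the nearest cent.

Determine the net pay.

SIMPLE IRA contribution: $5,903.09 × 0.055 = $324.67
401(k) contribution: $5,903.09 × 0.07 = $413.22
Pre-tax total = $324.67 + $413.22 = $737.89
Taxable wages = $5,903.09 − $737.89 = $5,165.20
State tax withheld: $5,165.20 × 0.09 = $464.87
City income tax: $5,165.20 × 0.03 = $154.96
Federal income tax: $5,165.20 × 0.19 = $981.39
Medicare: $5,903.09 × 0.0225 = $132.82
PFL insurance: $5,903.09 × 0.01 = $59.03
State disability insurance: $5,903.09 × 0.003 = $17.71
Vision plan: $238.65
Union dues: $118.01
(Employer's $406.30 toward vision plan is not withheld from the employee.)
Total deductions = $324.67 + $413.22 + $464.87 + $154.96 + $981.39 + $132.82 + $59.03 + $17.71 + $238.65 + $118.01 = $2,905.33
Net pay = $5,903.09 − $2,905.33 = $2,997.76

$2,997.76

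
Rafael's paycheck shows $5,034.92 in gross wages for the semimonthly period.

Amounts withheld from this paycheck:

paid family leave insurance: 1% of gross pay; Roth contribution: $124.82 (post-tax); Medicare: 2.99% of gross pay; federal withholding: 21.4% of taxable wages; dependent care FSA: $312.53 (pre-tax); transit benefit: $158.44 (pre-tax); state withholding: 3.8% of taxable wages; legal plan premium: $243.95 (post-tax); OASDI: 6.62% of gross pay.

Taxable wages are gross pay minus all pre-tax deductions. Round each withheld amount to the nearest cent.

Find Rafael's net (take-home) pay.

$2,510.86

Dependent care FSA: $312.53
Transit benefit: $158.44
Pre-tax total = $312.53 + $158.44 = $470.97
Taxable wages = $5,034.92 − $470.97 = $4,563.95
State withholding: $4,563.95 × 0.038 = $173.43
Federal withholding: $4,563.95 × 0.214 = $976.69
OASDI: $5,034.92 × 0.0662 = $333.31
Paid family leave insurance: $5,034.92 × 0.01 = $50.35
Medicare: $5,034.92 × 0.0299 = $150.54
Legal plan premium: $243.95
Roth contribution: $124.82
Total deductions = $312.53 + $158.44 + $173.43 + $976.69 + $333.31 + $50.35 + $150.54 + $243.95 + $124.82 = $2,524.06
Net pay = $5,034.92 − $2,524.06 = $2,510.86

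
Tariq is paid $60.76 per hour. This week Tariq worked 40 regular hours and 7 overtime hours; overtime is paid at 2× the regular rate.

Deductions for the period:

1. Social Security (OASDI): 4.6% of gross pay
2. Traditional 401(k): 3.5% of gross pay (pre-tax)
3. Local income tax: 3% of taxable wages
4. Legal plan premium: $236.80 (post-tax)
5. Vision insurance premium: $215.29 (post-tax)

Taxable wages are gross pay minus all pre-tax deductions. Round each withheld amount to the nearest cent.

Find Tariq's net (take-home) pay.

$2,468.19

Regular pay: 40 × $60.76 = $2,430.40
Overtime pay: 7 × $60.76 × 2 = $850.64
Gross pay = $2,430.40 + $850.64 = $3,281.04
Traditional 401(k): $3,281.04 × 0.035 = $114.84
Taxable wages = $3,281.04 − $114.84 = $3,166.20
Local income tax: $3,166.20 × 0.03 = $94.99
Social Security (OASDI): $3,281.04 × 0.046 = $150.93
Vision insurance premium: $215.29
Legal plan premium: $236.80
Total deductions = $114.84 + $94.99 + $150.93 + $215.29 + $236.80 = $812.85
Net pay = $3,281.04 − $812.85 = $2,468.19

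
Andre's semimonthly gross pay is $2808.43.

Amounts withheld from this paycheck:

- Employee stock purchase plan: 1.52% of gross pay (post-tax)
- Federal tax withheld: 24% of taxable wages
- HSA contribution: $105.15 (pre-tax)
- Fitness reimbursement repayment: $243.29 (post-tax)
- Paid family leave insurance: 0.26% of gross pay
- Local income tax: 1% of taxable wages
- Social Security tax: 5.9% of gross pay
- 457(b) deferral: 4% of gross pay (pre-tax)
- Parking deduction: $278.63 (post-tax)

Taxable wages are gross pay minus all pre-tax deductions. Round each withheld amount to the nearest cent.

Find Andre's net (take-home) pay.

$1205.59

457(b) deferral: $2808.43 × 0.04 = $112.34
HSA contribution: $105.15
Pre-tax total = $112.34 + $105.15 = $217.49
Taxable wages = $2808.43 − $217.49 = $2590.94
Federal tax withheld: $2590.94 × 0.24 = $621.83
Local income tax: $2590.94 × 0.01 = $25.91
Paid family leave insurance: $2808.43 × 0.0026 = $7.30
Social Security tax: $2808.43 × 0.059 = $165.70
Parking deduction: $278.63
Employee stock purchase plan: $2808.43 × 0.0152 = $42.69
Fitness reimbursement repayment: $243.29
Total deductions = $112.34 + $105.15 + $621.83 + $25.91 + $7.30 + $165.70 + $278.63 + $42.69 + $243.29 = $1602.84
Net pay = $2808.43 − $1602.84 = $1205.59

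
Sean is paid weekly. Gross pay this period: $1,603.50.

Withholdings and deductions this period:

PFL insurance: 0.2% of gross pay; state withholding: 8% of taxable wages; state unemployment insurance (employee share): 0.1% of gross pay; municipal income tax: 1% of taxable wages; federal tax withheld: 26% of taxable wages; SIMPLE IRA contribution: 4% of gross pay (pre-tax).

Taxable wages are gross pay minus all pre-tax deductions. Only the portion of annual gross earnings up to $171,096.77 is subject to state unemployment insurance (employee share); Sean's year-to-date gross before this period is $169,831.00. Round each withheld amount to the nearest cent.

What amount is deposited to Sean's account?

$996.11

SIMPLE IRA contribution: $1,603.50 × 0.04 = $64.14
Taxable wages = $1,603.50 − $64.14 = $1,539.36
Federal tax withheld: $1,539.36 × 0.26 = $400.23
State withholding: $1,539.36 × 0.08 = $123.15
Municipal income tax: $1,539.36 × 0.01 = $15.39
PFL insurance: $1,603.50 × 0.002 = $3.21
State unemployment insurance (employee share): only $171,096.77 − $169,831.00 = $1,265.77 of this check is subject → $1,265.77 × 0.001 = $1.27
Total deductions = $64.14 + $400.23 + $123.15 + $15.39 + $3.21 + $1.27 = $607.39
Net pay = $1,603.50 − $607.39 = $996.11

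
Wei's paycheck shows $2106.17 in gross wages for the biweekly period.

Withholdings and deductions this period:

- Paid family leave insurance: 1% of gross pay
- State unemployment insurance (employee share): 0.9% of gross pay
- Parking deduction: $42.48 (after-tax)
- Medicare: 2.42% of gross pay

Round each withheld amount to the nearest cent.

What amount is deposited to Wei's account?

State unemployment insurance (employee share): $2106.17 × 0.009 = $18.96
Medicare: $2106.17 × 0.0242 = $50.97
Paid family leave insurance: $2106.17 × 0.01 = $21.06
Parking deduction: $42.48
Total deductions = $18.96 + $50.97 + $21.06 + $42.48 = $133.47
Net pay = $2106.17 − $133.47 = $1972.70

$1972.70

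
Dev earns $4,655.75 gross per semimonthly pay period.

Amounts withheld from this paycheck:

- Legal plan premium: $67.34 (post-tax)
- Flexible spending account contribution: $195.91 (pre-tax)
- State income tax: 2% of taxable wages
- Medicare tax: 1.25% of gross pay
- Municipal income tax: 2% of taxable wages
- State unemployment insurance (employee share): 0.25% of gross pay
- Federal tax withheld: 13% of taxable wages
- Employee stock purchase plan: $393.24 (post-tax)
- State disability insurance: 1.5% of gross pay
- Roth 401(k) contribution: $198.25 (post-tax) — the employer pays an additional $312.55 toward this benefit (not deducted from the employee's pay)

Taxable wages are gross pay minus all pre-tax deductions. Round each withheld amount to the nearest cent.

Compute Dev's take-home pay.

$2,903.15

Flexible spending account contribution: $195.91
Taxable wages = $4,655.75 − $195.91 = $4,459.84
Federal tax withheld: $4,459.84 × 0.13 = $579.78
Municipal income tax: $4,459.84 × 0.02 = $89.20
State income tax: $4,459.84 × 0.02 = $89.20
Medicare tax: $4,655.75 × 0.0125 = $58.20
State disability insurance: $4,655.75 × 0.015 = $69.84
State unemployment insurance (employee share): $4,655.75 × 0.0025 = $11.64
Legal plan premium: $67.34
Roth 401(k) contribution: $198.25
Employee stock purchase plan: $393.24
(Employer's $312.55 toward Roth 401(k) contribution is not withheld from the employee.)
Total deductions = $195.91 + $579.78 + $89.20 + $89.20 + $58.20 + $69.84 + $11.64 + $67.34 + $198.25 + $393.24 = $1,752.60
Net pay = $4,655.75 − $1,752.60 = $2,903.15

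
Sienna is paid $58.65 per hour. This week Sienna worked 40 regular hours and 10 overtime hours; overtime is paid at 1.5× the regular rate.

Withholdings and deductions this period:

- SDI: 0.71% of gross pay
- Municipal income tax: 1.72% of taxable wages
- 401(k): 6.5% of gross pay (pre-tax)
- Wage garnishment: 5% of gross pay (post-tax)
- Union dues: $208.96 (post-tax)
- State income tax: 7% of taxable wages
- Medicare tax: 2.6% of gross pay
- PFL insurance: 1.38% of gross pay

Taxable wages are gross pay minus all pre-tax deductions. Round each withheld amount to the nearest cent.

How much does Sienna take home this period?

Regular pay: 40 × $58.65 = $2,346.00
Overtime pay: 10 × $58.65 × 1.5 = $879.75
Gross pay = $2,346.00 + $879.75 = $3,225.75
401(k): $3,225.75 × 0.065 = $209.67
Taxable wages = $3,225.75 − $209.67 = $3,016.08
Municipal income tax: $3,016.08 × 0.0172 = $51.88
State income tax: $3,016.08 × 0.07 = $211.13
Medicare tax: $3,225.75 × 0.026 = $83.87
SDI: $3,225.75 × 0.0071 = $22.90
PFL insurance: $3,225.75 × 0.0138 = $44.52
Union dues: $208.96
Wage garnishment: $3,225.75 × 0.05 = $161.29
Total deductions = $209.67 + $51.88 + $211.13 + $83.87 + $22.90 + $44.52 + $208.96 + $161.29 = $994.22
Net pay = $3,225.75 − $994.22 = $2,231.53

$2,231.53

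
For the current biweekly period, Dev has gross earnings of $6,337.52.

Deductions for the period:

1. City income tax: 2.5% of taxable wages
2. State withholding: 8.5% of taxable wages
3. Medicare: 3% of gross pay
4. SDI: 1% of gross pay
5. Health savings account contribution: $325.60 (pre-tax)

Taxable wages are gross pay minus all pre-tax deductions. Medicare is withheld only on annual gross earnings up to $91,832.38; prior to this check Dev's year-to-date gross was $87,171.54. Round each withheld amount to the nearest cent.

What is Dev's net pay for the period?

$5,147.40

Health savings account contribution: $325.60
Taxable wages = $6,337.52 − $325.60 = $6,011.92
State withholding: $6,011.92 × 0.085 = $511.01
City income tax: $6,011.92 × 0.025 = $150.30
Medicare: only $91,832.38 − $87,171.54 = $4,660.84 of this check is subject → $4,660.84 × 0.03 = $139.83
SDI: $6,337.52 × 0.01 = $63.38
Total deductions = $325.60 + $511.01 + $150.30 + $139.83 + $63.38 = $1,190.12
Net pay = $6,337.52 − $1,190.12 = $5,147.40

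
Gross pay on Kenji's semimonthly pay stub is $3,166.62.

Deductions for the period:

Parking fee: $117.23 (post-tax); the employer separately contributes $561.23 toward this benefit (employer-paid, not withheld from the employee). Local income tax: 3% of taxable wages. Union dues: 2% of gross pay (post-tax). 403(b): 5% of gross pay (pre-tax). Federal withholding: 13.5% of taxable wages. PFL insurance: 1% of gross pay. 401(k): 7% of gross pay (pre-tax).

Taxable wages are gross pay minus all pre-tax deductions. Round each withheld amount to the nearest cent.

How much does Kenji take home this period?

$2,114.60

403(b): $3,166.62 × 0.05 = $158.33
401(k): $3,166.62 × 0.07 = $221.66
Pre-tax total = $158.33 + $221.66 = $379.99
Taxable wages = $3,166.62 − $379.99 = $2,786.63
Federal withholding: $2,786.63 × 0.135 = $376.20
Local income tax: $2,786.63 × 0.03 = $83.60
PFL insurance: $3,166.62 × 0.01 = $31.67
Union dues: $3,166.62 × 0.02 = $63.33
Parking fee: $117.23
(Employer's $561.23 toward parking fee is not withheld from the employee.)
Total deductions = $158.33 + $221.66 + $376.20 + $83.60 + $31.67 + $63.33 + $117.23 = $1,052.02
Net pay = $3,166.62 − $1,052.02 = $2,114.60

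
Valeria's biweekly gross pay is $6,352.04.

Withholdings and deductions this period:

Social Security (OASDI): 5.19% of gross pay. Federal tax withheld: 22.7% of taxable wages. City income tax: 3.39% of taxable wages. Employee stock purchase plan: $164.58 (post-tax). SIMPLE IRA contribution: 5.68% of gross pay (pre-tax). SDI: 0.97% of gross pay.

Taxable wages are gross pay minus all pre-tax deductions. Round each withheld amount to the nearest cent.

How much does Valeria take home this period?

SIMPLE IRA contribution: $6,352.04 × 0.0568 = $360.80
Taxable wages = $6,352.04 − $360.80 = $5,991.24
Federal tax withheld: $5,991.24 × 0.227 = $1,360.01
City income tax: $5,991.24 × 0.0339 = $203.10
SDI: $6,352.04 × 0.0097 = $61.61
Social Security (OASDI): $6,352.04 × 0.0519 = $329.67
Employee stock purchase plan: $164.58
Total deductions = $360.80 + $1,360.01 + $203.10 + $61.61 + $329.67 + $164.58 = $2,479.77
Net pay = $6,352.04 − $2,479.77 = $3,872.27

$3,872.27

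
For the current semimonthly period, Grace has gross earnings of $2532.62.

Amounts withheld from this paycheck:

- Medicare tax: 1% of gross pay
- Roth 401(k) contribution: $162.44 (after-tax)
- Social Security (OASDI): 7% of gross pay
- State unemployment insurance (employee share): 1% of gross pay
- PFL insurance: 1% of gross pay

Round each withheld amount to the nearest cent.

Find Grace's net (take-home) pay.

$2116.91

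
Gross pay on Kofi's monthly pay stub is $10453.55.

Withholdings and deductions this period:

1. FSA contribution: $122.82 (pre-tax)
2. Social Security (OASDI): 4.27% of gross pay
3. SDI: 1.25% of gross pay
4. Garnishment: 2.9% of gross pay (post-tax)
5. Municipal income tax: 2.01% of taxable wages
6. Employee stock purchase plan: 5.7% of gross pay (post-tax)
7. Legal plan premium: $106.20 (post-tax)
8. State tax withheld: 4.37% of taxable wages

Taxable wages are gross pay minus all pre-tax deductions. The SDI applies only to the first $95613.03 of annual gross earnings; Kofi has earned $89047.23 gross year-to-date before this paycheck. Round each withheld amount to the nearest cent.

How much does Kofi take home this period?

$8137.99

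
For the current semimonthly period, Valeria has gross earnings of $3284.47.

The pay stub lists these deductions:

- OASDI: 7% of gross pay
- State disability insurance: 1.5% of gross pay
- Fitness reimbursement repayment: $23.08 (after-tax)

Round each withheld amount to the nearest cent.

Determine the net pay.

$2982.21

OASDI: $3284.47 × 0.07 = $229.91
State disability insurance: $3284.47 × 0.015 = $49.27
Fitness reimbursement repayment: $23.08
Total deductions = $229.91 + $49.27 + $23.08 = $302.26
Net pay = $3284.47 − $302.26 = $2982.21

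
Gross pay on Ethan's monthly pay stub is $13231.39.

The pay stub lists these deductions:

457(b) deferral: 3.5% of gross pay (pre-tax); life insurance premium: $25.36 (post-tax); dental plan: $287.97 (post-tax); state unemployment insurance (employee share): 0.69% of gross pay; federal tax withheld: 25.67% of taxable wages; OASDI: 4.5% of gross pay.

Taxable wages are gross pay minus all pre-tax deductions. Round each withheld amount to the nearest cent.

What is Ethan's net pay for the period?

$8490.63

457(b) deferral: $13231.39 × 0.035 = $463.10
Taxable wages = $13231.39 − $463.10 = $12768.29
Federal tax withheld: $12768.29 × 0.2567 = $3277.62
OASDI: $13231.39 × 0.045 = $595.41
State unemployment insurance (employee share): $13231.39 × 0.0069 = $91.30
Dental plan: $287.97
Life insurance premium: $25.36
Total deductions = $463.10 + $3277.62 + $595.41 + $91.30 + $287.97 + $25.36 = $4740.76
Net pay = $13231.39 − $4740.76 = $8490.63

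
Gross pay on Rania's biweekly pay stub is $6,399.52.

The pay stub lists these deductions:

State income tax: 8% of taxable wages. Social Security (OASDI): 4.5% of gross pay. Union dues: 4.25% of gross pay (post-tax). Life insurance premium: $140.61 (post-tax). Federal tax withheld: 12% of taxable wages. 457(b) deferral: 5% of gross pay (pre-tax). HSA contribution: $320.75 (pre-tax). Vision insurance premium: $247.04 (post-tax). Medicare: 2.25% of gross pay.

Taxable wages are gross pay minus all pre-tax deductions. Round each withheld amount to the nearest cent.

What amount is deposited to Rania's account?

$3,515.44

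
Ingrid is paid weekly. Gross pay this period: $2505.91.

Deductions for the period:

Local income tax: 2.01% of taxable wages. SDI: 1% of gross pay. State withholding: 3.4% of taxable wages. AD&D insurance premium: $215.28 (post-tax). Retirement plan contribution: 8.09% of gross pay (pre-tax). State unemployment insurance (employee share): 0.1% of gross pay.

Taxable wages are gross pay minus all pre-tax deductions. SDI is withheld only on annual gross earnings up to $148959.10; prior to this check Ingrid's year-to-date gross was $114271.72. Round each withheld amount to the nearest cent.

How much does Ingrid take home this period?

$1935.73

Retirement plan contribution: $2505.91 × 0.0809 = $202.73
Taxable wages = $2505.91 − $202.73 = $2303.18
State withholding: $2303.18 × 0.034 = $78.31
Local income tax: $2303.18 × 0.0201 = $46.29
SDI: cap not yet reached, full $2505.91 is subject → $2505.91 × 0.01 = $25.06
State unemployment insurance (employee share): $2505.91 × 0.001 = $2.51
AD&D insurance premium: $215.28
Total deductions = $202.73 + $78.31 + $46.29 + $25.06 + $2.51 + $215.28 = $570.18
Net pay = $2505.91 − $570.18 = $1935.73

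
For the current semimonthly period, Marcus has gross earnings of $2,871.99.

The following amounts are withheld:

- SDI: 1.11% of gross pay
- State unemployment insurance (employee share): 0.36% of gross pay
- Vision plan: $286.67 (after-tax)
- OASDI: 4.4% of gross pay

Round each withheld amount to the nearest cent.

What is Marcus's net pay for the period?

$2,416.73

State unemployment insurance (employee share): $2,871.99 × 0.0036 = $10.34
OASDI: $2,871.99 × 0.044 = $126.37
SDI: $2,871.99 × 0.0111 = $31.88
Vision plan: $286.67
Total deductions = $10.34 + $126.37 + $31.88 + $286.67 = $455.26
Net pay = $2,871.99 − $455.26 = $2,416.73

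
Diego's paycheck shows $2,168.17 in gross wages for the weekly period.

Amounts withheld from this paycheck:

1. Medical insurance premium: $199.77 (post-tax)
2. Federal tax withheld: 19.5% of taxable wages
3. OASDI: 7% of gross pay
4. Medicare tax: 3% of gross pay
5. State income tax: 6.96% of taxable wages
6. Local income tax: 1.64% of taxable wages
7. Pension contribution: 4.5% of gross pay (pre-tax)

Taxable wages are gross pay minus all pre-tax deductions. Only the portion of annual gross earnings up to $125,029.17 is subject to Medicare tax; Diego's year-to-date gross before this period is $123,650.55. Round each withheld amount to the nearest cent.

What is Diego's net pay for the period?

Pension contribution: $2,168.17 × 0.045 = $97.57
Taxable wages = $2,168.17 − $97.57 = $2,070.60
State income tax: $2,070.60 × 0.0696 = $144.11
Federal tax withheld: $2,070.60 × 0.195 = $403.77
Local income tax: $2,070.60 × 0.0164 = $33.96
Medicare tax: only $125,029.17 − $123,650.55 = $1,378.62 of this check is subject → $1,378.62 × 0.03 = $41.36
OASDI: $2,168.17 × 0.07 = $151.77
Medical insurance premium: $199.77
Total deductions = $97.57 + $144.11 + $403.77 + $33.96 + $41.36 + $151.77 + $199.77 = $1,072.31
Net pay = $2,168.17 − $1,072.31 = $1,095.86

$1,095.86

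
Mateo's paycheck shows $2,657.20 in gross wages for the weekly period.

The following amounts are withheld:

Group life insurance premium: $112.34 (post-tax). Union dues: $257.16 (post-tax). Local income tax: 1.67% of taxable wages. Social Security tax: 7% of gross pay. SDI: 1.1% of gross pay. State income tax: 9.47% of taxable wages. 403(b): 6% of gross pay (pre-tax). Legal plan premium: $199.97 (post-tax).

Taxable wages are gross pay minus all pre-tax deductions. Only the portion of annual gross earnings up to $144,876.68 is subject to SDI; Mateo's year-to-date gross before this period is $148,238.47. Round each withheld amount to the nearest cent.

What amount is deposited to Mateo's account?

403(b): $2,657.20 × 0.06 = $159.43
Taxable wages = $2,657.20 − $159.43 = $2,497.77
Local income tax: $2,497.77 × 0.0167 = $41.71
State income tax: $2,497.77 × 0.0947 = $236.54
SDI: annual cap $144,876.68 already reached (YTD $148,238.47), so $0.00
Social Security tax: $2,657.20 × 0.07 = $186.00
Union dues: $257.16
Group life insurance premium: $112.34
Legal plan premium: $199.97
Total deductions = $159.43 + $41.71 + $236.54 + $0.00 + $186.00 + $257.16 + $112.34 + $199.97 = $1,193.15
Net pay = $2,657.20 − $1,193.15 = $1,464.05

$1,464.05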